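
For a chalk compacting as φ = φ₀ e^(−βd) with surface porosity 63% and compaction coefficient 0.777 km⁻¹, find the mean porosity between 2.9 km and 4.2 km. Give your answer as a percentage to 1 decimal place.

⟨φ⟩ = (1/(d₂−d₁)) ∫ φ₀ e^(−βd) dd = φ₀·(e^(−β·d₁) − e^(−β·d₂)) / (β·(d₂−d₁))
e^(−0.777×2.9) = 0.1051; e^(−0.777×4.2) = 0.0383
⟨φ⟩ = 0.63 × (0.1051 − 0.0383) / (0.777 × 1.3) = 0.63 × 0.0661 = 0.0417

4.2%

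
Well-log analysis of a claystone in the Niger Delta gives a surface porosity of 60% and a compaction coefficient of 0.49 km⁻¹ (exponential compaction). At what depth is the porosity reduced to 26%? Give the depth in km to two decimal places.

1.71 km

Invert Athy's law: d = ln(phi₀/phi) / β
d = ln(0.6/0.26) / 0.49 = ln(2.308) / 0.49 = 0.8362 / 0.49 = 1.707 km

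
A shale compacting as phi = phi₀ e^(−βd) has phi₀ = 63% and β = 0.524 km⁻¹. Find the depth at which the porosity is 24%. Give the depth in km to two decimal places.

Invert Athy's law: d = ln(phi₀/phi) / β
d = ln(0.63/0.24) / 0.524 = ln(2.625) / 0.524 = 0.9651 / 0.524 = 1.842 km

1.84 km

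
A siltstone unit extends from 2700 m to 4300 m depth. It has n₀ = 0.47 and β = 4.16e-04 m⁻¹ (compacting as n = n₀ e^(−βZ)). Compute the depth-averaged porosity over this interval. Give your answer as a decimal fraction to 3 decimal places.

0.112

Working in km (1 km = 1000 m; β in km⁻¹ = β in m⁻¹ × 1000):
⟨n⟩ = (1/(Z₂−Z₁)) ∫ n₀ e^(−βZ) dZ = n₀·(e^(−β·Z₁) − e^(−β·Z₂)) / (β·(Z₂−Z₁))
e^(−0.416×2.7) = 0.3252; e^(−0.416×4.3) = 0.1672
⟨n⟩ = 0.47 × (0.3252 − 0.1672) / (0.416 × 1.6) = 0.47 × 0.2375 = 0.1116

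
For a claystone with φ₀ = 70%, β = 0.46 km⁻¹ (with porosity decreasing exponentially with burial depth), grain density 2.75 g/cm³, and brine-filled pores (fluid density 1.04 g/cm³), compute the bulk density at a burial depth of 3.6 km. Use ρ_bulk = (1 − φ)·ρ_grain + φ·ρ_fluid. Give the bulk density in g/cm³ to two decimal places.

Porosity at depth: φ = 0.7·exp(−0.46×3.6) = 0.7×0.1909 = 0.1336
Bulk density: ρ_b = (1−φ)ρ_g + φ·ρ_f = 0.8664×2.75 + 0.1336×1.04
       = 2.383 + 0.139 = 2.521 g/cm³

2.52 g/cm³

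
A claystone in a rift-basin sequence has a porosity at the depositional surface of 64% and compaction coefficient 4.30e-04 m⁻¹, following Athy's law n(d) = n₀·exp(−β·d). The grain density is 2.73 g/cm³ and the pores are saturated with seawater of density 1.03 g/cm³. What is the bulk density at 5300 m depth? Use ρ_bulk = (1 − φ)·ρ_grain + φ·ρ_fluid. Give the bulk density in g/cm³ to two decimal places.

2.62 g/cm³

Working in km (1 km = 1000 m; β in km⁻¹ = β in m⁻¹ × 1000):
Porosity at depth: n = 0.64·exp(−0.43×5.3) = 0.64×0.1024 = 0.0655
Bulk density: ρ_b = (1−n)ρ_g + n·ρ_f = 0.9345×2.73 + 0.0655×1.03
       = 2.551 + 0.067 = 2.619 g/cm³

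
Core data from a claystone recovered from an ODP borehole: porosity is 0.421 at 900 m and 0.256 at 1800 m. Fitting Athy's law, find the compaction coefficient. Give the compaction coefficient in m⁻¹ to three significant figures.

0.000553 m⁻¹

Working in km (1 km = 1000 m; c in km⁻¹ = c in m⁻¹ × 1000):
Athy: phi(Z) = phi₀ e^(−cZ) ⇒ phi₁/phi₂ = e^{c(Z₂−Z₁)} ⇒ c = ln(phi₁/phi₂)/(Z₂−Z₁)
c = ln(0.421/0.256) / (1.8 − 0.9) = ln(1.645) / 0.9 = 0.4975 / 0.9 = 0.5527 km⁻¹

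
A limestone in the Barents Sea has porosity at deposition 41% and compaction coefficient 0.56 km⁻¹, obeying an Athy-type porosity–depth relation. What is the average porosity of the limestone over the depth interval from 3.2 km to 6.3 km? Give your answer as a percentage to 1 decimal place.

3.2%

⟨n⟩ = (1/(d₂−d₁)) ∫ n₀ e^(−cd) dd = n₀·(e^(−c·d₁) − e^(−c·d₂)) / (c·(d₂−d₁))
e^(−0.56×3.2) = 0.1666; e^(−0.56×6.3) = 0.0294
⟨n⟩ = 0.41 × (0.1666 − 0.0294) / (0.56 × 3.1) = 0.41 × 0.0791 = 0.0324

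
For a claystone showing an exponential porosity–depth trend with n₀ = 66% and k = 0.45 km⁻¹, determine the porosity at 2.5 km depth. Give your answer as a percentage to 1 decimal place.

21.4%

n = n₀·exp(−k·d) = 0.66 × exp(−0.45 × 2.5) = 0.66 × exp(−1.125)
  = 0.66 × 0.3247 = 0.2143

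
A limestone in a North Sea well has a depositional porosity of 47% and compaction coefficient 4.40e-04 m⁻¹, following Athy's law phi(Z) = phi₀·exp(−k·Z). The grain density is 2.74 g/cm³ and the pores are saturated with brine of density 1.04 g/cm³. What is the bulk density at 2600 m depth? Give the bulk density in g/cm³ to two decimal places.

Working in km (1 km = 1000 m; k in km⁻¹ = k in m⁻¹ × 1000):
Porosity at depth: phi = 0.47·exp(−0.44×2.6) = 0.47×0.3185 = 0.1497
Bulk density: ρ_b = (1−phi)ρ_g + phi·ρ_f = 0.8503×2.74 + 0.1497×1.04
       = 2.330 + 0.156 = 2.485 g/cm³

2.49 g/cm³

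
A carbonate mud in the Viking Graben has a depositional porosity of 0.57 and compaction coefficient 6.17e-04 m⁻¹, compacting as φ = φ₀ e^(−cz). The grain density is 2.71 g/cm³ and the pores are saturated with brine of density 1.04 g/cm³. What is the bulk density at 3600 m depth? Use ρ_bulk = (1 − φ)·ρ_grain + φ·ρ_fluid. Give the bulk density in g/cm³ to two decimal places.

2.61 g/cm³

Working in km (1 km = 1000 m; c in km⁻¹ = c in m⁻¹ × 1000):
Porosity at depth: φ = 0.57·exp(−0.617×3.6) = 0.57×0.1085 = 0.0618
Bulk density: ρ_b = (1−φ)ρ_g + φ·ρ_f = 0.9382×2.71 + 0.0618×1.04
       = 2.542 + 0.064 = 2.607 g/cm³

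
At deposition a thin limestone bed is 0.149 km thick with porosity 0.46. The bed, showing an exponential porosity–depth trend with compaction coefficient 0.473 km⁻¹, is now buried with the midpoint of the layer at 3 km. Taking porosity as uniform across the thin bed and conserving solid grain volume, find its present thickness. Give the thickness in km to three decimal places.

Porosity at 3 km: φ = 0.46·exp(−0.473×3) = 0.1113
Solid-volume conservation: h(1−φ) = h₀(1−φ₀) ⇒ h = h₀·(1−φ₀)/(1−φ)
h = 0.149 × (1 − 0.46)/(1 − 0.1113) = 0.149 × 0.6076 = 0.0905 km

0.091 km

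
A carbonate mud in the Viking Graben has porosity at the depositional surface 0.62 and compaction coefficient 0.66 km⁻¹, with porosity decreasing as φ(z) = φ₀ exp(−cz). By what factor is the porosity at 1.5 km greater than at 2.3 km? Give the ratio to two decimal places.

1.70

φ(z₁)/φ(z₂) = e^(−c·z₁)/e^(−c·z₂) = e^{c(z₂−z₁)}
= exp(0.66 × 0.8) = exp(0.528) = 1.6955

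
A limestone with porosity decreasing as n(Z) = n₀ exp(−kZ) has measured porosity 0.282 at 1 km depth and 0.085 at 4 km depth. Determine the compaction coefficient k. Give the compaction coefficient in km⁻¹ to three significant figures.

Athy: n(Z) = n₀ e^(−kZ) ⇒ n₁/n₂ = e^{k(Z₂−Z₁)} ⇒ k = ln(n₁/n₂)/(Z₂−Z₁)
k = ln(0.282/0.085) / (4 − 1) = ln(3.318) / 3 = 1.1993 / 3 = 0.3998 km⁻¹

0.400 km⁻¹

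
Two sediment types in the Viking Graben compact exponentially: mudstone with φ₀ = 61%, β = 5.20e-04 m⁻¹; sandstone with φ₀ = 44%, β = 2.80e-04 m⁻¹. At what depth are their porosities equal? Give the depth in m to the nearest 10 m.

1360 m

Working in km (1 km = 1000 m; β in km⁻¹ = β in m⁻¹ × 1000):
Set φ₀ₐ e^(−βₐd) = φ₀ᵦ e^(−βᵦd) ⇒ ln(φ₀ₐ/φ₀ᵦ) = (βₐ − βᵦ)·d
d = ln(0.61/0.44) / (0.52 − 0.28) = 0.3267 / 0.24 = 1.361 km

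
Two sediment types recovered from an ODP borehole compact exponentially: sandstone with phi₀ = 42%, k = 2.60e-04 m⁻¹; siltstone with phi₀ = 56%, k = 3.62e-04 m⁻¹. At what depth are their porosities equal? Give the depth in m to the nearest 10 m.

2820 m

Working in km (1 km = 1000 m; k in km⁻¹ = k in m⁻¹ × 1000):
Set phi₀ₐ e^(−kₐz) = phi₀ᵦ e^(−kᵦz) ⇒ ln(phi₀ₐ/phi₀ᵦ) = (kₐ − kᵦ)·z
z = ln(0.42/0.56) / (0.26 − 0.362) = -0.2877 / -0.102 = 2.820 km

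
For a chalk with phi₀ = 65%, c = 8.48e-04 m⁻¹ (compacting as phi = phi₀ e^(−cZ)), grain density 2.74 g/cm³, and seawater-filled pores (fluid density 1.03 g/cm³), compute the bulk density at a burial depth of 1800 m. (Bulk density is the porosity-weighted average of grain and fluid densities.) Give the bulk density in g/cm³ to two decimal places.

Working in km (1 km = 1000 m; c in km⁻¹ = c in m⁻¹ × 1000):
Porosity at depth: phi = 0.65·exp(−0.848×1.8) = 0.65×0.2173 = 0.1413
Bulk density: ρ_b = (1−phi)ρ_g + phi·ρ_f = 0.8587×2.74 + 0.1413×1.03
       = 2.353 + 0.145 = 2.498 g/cm³

2.50 g/cm³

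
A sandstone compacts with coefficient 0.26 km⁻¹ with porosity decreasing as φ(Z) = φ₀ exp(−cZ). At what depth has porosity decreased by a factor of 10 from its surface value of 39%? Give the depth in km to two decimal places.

8.86 km

φ/φ₀ = 1/10 ⇒ exp(−c·Z) = 1/10 ⇒ Z = ln(10) / c
Z = 2.3026 / 0.26 = 8.856 km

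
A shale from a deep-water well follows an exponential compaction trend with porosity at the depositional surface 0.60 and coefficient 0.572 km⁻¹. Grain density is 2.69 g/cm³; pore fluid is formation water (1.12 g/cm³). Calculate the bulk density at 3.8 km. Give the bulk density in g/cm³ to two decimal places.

Porosity at depth: φ = 0.6·exp(−0.572×3.8) = 0.6×0.1138 = 0.0683
Bulk density: ρ_b = (1−φ)ρ_g + φ·ρ_f = 0.9317×2.69 + 0.0683×1.12
       = 2.506 + 0.076 = 2.583 g/cm³

2.58 g/cm³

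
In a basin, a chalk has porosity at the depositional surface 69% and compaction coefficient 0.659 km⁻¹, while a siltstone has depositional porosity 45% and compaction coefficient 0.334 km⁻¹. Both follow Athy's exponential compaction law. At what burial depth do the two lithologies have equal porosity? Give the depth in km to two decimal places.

1.32 km

Set n₀ₐ e^(−βₐZ) = n₀ᵦ e^(−βᵦZ) ⇒ ln(n₀ₐ/n₀ᵦ) = (βₐ − βᵦ)·Z
Z = ln(0.69/0.45) / (0.659 − 0.334) = 0.4274 / 0.325 = 1.315 km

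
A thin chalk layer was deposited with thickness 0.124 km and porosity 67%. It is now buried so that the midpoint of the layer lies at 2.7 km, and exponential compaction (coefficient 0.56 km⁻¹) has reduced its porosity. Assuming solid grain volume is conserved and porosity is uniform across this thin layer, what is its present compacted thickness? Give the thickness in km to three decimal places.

Porosity at 2.7 km: φ = 0.67·exp(−0.56×2.7) = 0.1477
Solid-volume conservation: h(1−φ) = h₀(1−φ₀) ⇒ h = h₀·(1−φ₀)/(1−φ)
h = 0.124 × (1 − 0.67)/(1 − 0.1477) = 0.124 × 0.3872 = 0.0480 km

0.048 km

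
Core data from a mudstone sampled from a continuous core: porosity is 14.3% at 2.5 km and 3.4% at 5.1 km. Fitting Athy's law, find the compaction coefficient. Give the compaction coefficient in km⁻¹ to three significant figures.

0.552 km⁻¹

Athy: n(z) = n₀ e^(−βz) ⇒ n₁/n₂ = e^{β(z₂−z₁)} ⇒ β = ln(n₁/n₂)/(z₂−z₁)
β = ln(0.143/0.034) / (5.1 − 2.5) = ln(4.206) / 2.6 = 1.4365 / 2.6 = 0.5525 km⁻¹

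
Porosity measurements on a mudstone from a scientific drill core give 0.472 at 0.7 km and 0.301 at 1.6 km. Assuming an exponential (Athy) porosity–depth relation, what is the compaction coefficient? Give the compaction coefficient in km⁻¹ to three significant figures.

Athy: phi(Z) = phi₀ e^(−βZ) ⇒ phi₁/phi₂ = e^{β(Z₂−Z₁)} ⇒ β = ln(phi₁/phi₂)/(Z₂−Z₁)
β = ln(0.472/0.301) / (1.6 − 0.7) = ln(1.568) / 0.9 = 0.4499 / 0.9 = 0.4999 km⁻¹

0.500 km⁻¹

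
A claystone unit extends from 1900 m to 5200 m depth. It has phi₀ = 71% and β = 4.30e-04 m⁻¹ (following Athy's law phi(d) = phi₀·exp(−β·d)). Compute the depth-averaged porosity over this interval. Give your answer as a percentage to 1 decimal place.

16.8%

Working in km (1 km = 1000 m; β in km⁻¹ = β in m⁻¹ × 1000):
⟨phi⟩ = (1/(d₂−d₁)) ∫ phi₀ e^(−βd) dd = phi₀·(e^(−β·d₁) − e^(−β·d₂)) / (β·(d₂−d₁))
e^(−0.43×1.9) = 0.4418; e^(−0.43×5.2) = 0.1069
⟨phi⟩ = 0.71 × (0.4418 − 0.1069) / (0.43 × 3.3) = 0.71 × 0.2360 = 0.1676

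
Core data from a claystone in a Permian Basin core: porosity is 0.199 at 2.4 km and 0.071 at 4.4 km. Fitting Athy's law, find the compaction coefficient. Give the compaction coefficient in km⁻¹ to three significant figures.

0.515 km⁻¹

Athy: φ(z) = φ₀ e^(−kz) ⇒ φ₁/φ₂ = e^{k(z₂−z₁)} ⇒ k = ln(φ₁/φ₂)/(z₂−z₁)
k = ln(0.199/0.071) / (4.4 − 2.4) = ln(2.803) / 2 = 1.0306 / 2 = 0.5153 km⁻¹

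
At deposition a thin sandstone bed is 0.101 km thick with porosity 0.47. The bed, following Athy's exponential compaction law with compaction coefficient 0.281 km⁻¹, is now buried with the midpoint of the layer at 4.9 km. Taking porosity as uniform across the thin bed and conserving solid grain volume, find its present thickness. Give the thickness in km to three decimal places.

Porosity at 4.9 km: n = 0.47·exp(−0.281×4.9) = 0.1186
Solid-volume conservation: h(1−n) = h₀(1−n₀) ⇒ h = h₀·(1−n₀)/(1−n)
h = 0.101 × (1 − 0.47)/(1 − 0.1186) = 0.101 × 0.6013 = 0.0607 km

0.061 km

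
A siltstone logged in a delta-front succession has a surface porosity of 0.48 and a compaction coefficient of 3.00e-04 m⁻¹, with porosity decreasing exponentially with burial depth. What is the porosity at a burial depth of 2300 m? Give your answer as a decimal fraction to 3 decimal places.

Working in km (1 km = 1000 m; c in km⁻¹ = c in m⁻¹ × 1000):
n = n₀·exp(−c·d) = 0.48 × exp(−0.3 × 2.3) = 0.48 × exp(−0.69)
  = 0.48 × 0.5016 = 0.2408

0.241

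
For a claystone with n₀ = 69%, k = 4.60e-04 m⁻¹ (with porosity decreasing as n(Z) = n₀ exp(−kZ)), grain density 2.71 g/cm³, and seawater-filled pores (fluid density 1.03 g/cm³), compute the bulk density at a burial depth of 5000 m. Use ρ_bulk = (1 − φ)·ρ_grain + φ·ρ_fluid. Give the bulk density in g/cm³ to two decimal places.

Working in km (1 km = 1000 m; k in km⁻¹ = k in m⁻¹ × 1000):
Porosity at depth: n = 0.69·exp(−0.46×5) = 0.69×0.1003 = 0.0692
Bulk density: ρ_b = (1−n)ρ_g + n·ρ_f = 0.9308×2.71 + 0.0692×1.03
       = 2.523 + 0.071 = 2.594 g/cm³

2.59 g/cm³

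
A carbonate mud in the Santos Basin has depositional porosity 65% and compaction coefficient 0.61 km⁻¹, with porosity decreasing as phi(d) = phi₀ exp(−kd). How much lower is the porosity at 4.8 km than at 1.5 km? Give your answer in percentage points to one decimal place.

22.6 percentage points

phi(1.5) = 0.65·e^(−0.61×1.5) = 0.2603
phi(4.8) = 0.65·e^(−0.61×4.8) = 0.0348
Δphi = 0.2603 − 0.0348 = 0.2256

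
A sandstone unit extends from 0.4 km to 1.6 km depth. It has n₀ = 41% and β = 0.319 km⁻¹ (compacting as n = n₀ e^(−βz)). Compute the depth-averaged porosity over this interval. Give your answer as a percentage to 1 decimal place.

30.0%

⟨n⟩ = (1/(z₂−z₁)) ∫ n₀ e^(−βz) dz = n₀·(e^(−β·z₁) − e^(−β·z₂)) / (β·(z₂−z₁))
e^(−0.319×0.4) = 0.8802; e^(−0.319×1.6) = 0.6003
⟨n⟩ = 0.41 × (0.8802 − 0.6003) / (0.319 × 1.2) = 0.41 × 0.7313 = 0.2998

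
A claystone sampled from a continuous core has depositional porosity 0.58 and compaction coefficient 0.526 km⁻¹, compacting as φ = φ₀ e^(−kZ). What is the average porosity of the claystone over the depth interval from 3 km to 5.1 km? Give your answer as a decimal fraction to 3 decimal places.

0.072

⟨φ⟩ = (1/(Z₂−Z₁)) ∫ φ₀ e^(−kZ) dZ = φ₀·(e^(−k·Z₁) − e^(−k·Z₂)) / (k·(Z₂−Z₁))
e^(−0.526×3) = 0.2064; e^(−0.526×5.1) = 0.0684
⟨φ⟩ = 0.58 × (0.2064 − 0.0684) / (0.526 × 2.1) = 0.58 × 0.1249 = 0.0725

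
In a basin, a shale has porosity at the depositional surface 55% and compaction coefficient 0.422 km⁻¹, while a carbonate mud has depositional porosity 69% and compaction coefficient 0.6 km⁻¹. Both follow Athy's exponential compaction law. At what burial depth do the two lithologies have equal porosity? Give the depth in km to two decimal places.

1.27 km

Set phi₀ₐ e^(−cₐd) = phi₀ᵦ e^(−cᵦd) ⇒ ln(phi₀ₐ/phi₀ᵦ) = (cₐ − cᵦ)·d
d = ln(0.55/0.69) / (0.422 − 0.6) = -0.2268 / -0.178 = 1.274 km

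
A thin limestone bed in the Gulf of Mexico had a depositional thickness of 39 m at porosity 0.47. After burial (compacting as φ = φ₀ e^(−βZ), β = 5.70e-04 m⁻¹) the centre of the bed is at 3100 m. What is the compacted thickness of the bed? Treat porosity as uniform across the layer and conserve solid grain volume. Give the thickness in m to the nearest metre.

Working in km (1 km = 1000 m; β in km⁻¹ = β in m⁻¹ × 1000):
Porosity at 3.1 km: φ = 0.47·exp(−0.57×3.1) = 0.0803
Solid-volume conservation: h(1−φ) = h₀(1−φ₀) ⇒ h = h₀·(1−φ₀)/(1−φ)
h = 0.039 × (1 − 0.47)/(1 − 0.0803) = 0.039 × 0.5763 = 0.0225 km

22 m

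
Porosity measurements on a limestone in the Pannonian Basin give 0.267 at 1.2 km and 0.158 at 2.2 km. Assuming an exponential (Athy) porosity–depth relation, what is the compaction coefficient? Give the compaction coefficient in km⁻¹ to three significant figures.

Athy: φ(d) = φ₀ e^(−kd) ⇒ φ₁/φ₂ = e^{k(d₂−d₁)} ⇒ k = ln(φ₁/φ₂)/(d₂−d₁)
k = ln(0.267/0.158) / (2.2 − 1.2) = ln(1.69) / 1 = 0.5247 / 1 = 0.5247 km⁻¹

0.525 km⁻¹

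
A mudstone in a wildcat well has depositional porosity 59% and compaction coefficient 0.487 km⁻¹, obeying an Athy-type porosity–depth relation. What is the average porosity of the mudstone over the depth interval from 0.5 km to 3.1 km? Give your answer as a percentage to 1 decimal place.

26.2%

⟨n⟩ = (1/(d₂−d₁)) ∫ n₀ e^(−βd) dd = n₀·(e^(−β·d₁) − e^(−β·d₂)) / (β·(d₂−d₁))
e^(−0.487×0.5) = 0.7839; e^(−0.487×3.1) = 0.2210
⟨n⟩ = 0.59 × (0.7839 − 0.2210) / (0.487 × 2.6) = 0.59 × 0.4446 = 0.2623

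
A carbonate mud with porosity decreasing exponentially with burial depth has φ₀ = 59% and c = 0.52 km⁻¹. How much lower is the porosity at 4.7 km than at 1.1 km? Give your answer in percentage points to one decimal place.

28.2 percentage points

φ(1.1) = 0.59·e^(−0.52×1.1) = 0.3330
φ(4.7) = 0.59·e^(−0.52×4.7) = 0.0512
Δφ = 0.3330 − 0.0512 = 0.2818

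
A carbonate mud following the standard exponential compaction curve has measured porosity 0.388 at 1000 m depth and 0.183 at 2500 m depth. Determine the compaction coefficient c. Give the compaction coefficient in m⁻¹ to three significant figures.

0.000501 m⁻¹

Working in km (1 km = 1000 m; c in km⁻¹ = c in m⁻¹ × 1000):
Athy: n(z) = n₀ e^(−cz) ⇒ n₁/n₂ = e^{c(z₂−z₁)} ⇒ c = ln(n₁/n₂)/(z₂−z₁)
c = ln(0.388/0.183) / (2.5 − 1) = ln(2.12) / 1.5 = 0.7515 / 1.5 = 0.501 km⁻¹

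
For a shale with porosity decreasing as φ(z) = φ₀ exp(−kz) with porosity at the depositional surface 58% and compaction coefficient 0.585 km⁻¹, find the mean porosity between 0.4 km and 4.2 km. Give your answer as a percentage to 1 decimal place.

18.4%

⟨φ⟩ = (1/(z₂−z₁)) ∫ φ₀ e^(−kz) dz = φ₀·(e^(−k·z₁) − e^(−k·z₂)) / (k·(z₂−z₁))
e^(−0.585×0.4) = 0.7914; e^(−0.585×4.2) = 0.0857
⟨φ⟩ = 0.58 × (0.7914 − 0.0857) / (0.585 × 3.8) = 0.58 × 0.3174 = 0.1841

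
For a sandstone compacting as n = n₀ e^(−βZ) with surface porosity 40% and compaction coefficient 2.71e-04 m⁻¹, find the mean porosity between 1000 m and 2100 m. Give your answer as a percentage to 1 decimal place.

26.4%

Working in km (1 km = 1000 m; β in km⁻¹ = β in m⁻¹ × 1000):
⟨n⟩ = (1/(Z₂−Z₁)) ∫ n₀ e^(−βZ) dZ = n₀·(e^(−β·Z₁) − e^(−β·Z₂)) / (β·(Z₂−Z₁))
e^(−0.271×1) = 0.7626; e^(−0.271×2.1) = 0.5660
⟨n⟩ = 0.4 × (0.7626 − 0.5660) / (0.271 × 1.1) = 0.4 × 0.6594 = 0.2638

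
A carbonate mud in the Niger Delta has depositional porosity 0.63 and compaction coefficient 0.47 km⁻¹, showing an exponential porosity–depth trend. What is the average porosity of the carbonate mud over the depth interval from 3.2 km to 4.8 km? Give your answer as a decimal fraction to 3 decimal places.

0.098

⟨φ⟩ = (1/(d₂−d₁)) ∫ φ₀ e^(−βd) dd = φ₀·(e^(−β·d₁) − e^(−β·d₂)) / (β·(d₂−d₁))
e^(−0.47×3.2) = 0.2222; e^(−0.47×4.8) = 0.1048
⟨φ⟩ = 0.63 × (0.2222 − 0.1048) / (0.47 × 1.6) = 0.63 × 0.1562 = 0.0984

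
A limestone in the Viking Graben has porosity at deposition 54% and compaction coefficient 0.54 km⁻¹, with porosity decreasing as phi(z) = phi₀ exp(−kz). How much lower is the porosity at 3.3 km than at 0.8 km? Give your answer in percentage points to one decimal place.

26.0 percentage points

phi(0.8) = 0.54·e^(−0.54×0.8) = 0.3506
phi(3.3) = 0.54·e^(−0.54×3.3) = 0.0909
Δphi = 0.3506 − 0.0909 = 0.2597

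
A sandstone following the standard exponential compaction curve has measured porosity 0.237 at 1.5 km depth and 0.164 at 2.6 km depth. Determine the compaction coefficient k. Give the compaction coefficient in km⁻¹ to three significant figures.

Athy: n(z) = n₀ e^(−kz) ⇒ n₁/n₂ = e^{k(z₂−z₁)} ⇒ k = ln(n₁/n₂)/(z₂−z₁)
k = ln(0.237/0.164) / (2.6 − 1.5) = ln(1.445) / 1.1 = 0.3682 / 1.1 = 0.3347 km⁻¹

0.335 km⁻¹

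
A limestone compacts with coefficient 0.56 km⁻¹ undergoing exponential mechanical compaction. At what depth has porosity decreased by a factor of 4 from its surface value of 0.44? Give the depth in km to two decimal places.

n/n₀ = 1/4 ⇒ exp(−c·Z) = 1/4 ⇒ Z = ln(4) / c
Z = 1.3863 / 0.56 = 2.476 km

2.48 km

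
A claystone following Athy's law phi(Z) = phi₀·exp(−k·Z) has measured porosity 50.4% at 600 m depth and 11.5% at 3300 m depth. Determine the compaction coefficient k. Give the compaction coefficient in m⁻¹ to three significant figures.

Working in km (1 km = 1000 m; k in km⁻¹ = k in m⁻¹ × 1000):
Athy: phi(Z) = phi₀ e^(−kZ) ⇒ phi₁/phi₂ = e^{k(Z₂−Z₁)} ⇒ k = ln(phi₁/phi₂)/(Z₂−Z₁)
k = ln(0.504/0.115) / (3.3 − 0.6) = ln(4.383) / 2.7 = 1.4776 / 2.7 = 0.5473 km⁻¹

0.000547 m⁻¹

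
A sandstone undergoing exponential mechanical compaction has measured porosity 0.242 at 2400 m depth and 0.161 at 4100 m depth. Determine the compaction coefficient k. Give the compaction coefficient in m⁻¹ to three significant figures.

0.000240 m⁻¹

Working in km (1 km = 1000 m; k in km⁻¹ = k in m⁻¹ × 1000):
Athy: φ(d) = φ₀ e^(−kd) ⇒ φ₁/φ₂ = e^{k(d₂−d₁)} ⇒ k = ln(φ₁/φ₂)/(d₂−d₁)
k = ln(0.242/0.161) / (4.1 − 2.4) = ln(1.503) / 1.7 = 0.4075 / 1.7 = 0.2397 km⁻¹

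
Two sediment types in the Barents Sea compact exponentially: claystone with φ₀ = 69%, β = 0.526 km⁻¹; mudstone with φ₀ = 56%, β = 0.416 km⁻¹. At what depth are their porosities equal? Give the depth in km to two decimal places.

Set φ₀ₐ e^(−βₐZ) = φ₀ᵦ e^(−βᵦZ) ⇒ ln(φ₀ₐ/φ₀ᵦ) = (βₐ − βᵦ)·Z
Z = ln(0.69/0.56) / (0.526 − 0.416) = 0.2088 / 0.11 = 1.898 km

1.90 km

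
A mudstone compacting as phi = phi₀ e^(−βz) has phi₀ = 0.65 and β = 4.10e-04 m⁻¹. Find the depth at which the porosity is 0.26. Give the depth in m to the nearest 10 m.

2230 m

Working in km (1 km = 1000 m; β in km⁻¹ = β in m⁻¹ × 1000):
Invert Athy's law: z = ln(phi₀/phi) / β
z = ln(0.65/0.26) / 0.41 = ln(2.5) / 0.41 = 0.9163 / 0.41 = 2.235 km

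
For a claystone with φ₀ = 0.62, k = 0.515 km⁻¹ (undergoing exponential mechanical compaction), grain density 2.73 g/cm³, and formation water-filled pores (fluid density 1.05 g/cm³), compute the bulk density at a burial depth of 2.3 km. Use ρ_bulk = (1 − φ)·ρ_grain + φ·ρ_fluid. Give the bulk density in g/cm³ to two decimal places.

2.41 g/cm³

Porosity at depth: φ = 0.62·exp(−0.515×2.3) = 0.62×0.3059 = 0.1897
Bulk density: ρ_b = (1−φ)ρ_g + φ·ρ_f = 0.8103×2.73 + 0.1897×1.05
       = 2.212 + 0.199 = 2.411 g/cm³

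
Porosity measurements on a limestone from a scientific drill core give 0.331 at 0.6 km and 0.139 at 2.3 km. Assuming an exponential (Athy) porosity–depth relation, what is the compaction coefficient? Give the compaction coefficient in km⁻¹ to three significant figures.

0.510 km⁻¹

Athy: phi(Z) = phi₀ e^(−cZ) ⇒ phi₁/phi₂ = e^{c(Z₂−Z₁)} ⇒ c = ln(phi₁/phi₂)/(Z₂−Z₁)
c = ln(0.331/0.139) / (2.3 − 0.6) = ln(2.381) / 1.7 = 0.8676 / 1.7 = 0.5104 km⁻¹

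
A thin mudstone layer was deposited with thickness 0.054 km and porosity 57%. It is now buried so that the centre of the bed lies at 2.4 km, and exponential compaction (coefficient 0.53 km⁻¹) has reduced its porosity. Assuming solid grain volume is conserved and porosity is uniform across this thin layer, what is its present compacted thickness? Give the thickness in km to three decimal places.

0.028 km

Porosity at 2.4 km: phi = 0.57·exp(−0.53×2.4) = 0.1598
Solid-volume conservation: h(1−phi) = h₀(1−phi₀) ⇒ h = h₀·(1−phi₀)/(1−phi)
h = 0.054 × (1 − 0.57)/(1 − 0.1598) = 0.054 × 0.5118 = 0.0276 km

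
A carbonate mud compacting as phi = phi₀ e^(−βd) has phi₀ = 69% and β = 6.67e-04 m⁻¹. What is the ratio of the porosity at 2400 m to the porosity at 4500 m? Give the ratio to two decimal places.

Working in km (1 km = 1000 m; β in km⁻¹ = β in m⁻¹ × 1000):
phi(d₁)/phi(d₂) = e^(−β·d₁)/e^(−β·d₂) = e^{β(d₂−d₁)}
= exp(0.667 × 2.1) = exp(1.401) = 4.0580

4.06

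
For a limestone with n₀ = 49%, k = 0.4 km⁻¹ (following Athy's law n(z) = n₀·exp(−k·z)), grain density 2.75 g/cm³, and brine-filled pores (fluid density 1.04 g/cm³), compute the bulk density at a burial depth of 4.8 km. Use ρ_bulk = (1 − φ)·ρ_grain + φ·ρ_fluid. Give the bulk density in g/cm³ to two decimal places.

Porosity at depth: n = 0.49·exp(−0.4×4.8) = 0.49×0.1466 = 0.0718
Bulk density: ρ_b = (1−n)ρ_g + n·ρ_f = 0.9282×2.75 + 0.0718×1.04
       = 2.552 + 0.075 = 2.627 g/cm³

2.63 g/cm³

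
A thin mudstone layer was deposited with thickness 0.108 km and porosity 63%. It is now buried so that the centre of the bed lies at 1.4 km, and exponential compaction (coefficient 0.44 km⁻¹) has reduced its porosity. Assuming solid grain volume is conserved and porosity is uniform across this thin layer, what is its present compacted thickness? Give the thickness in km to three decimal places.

Porosity at 1.4 km: φ = 0.63·exp(−0.44×1.4) = 0.3403
Solid-volume conservation: h(1−φ) = h₀(1−φ₀) ⇒ h = h₀·(1−φ₀)/(1−φ)
h = 0.108 × (1 − 0.63)/(1 − 0.3403) = 0.108 × 0.5608 = 0.0606 km

0.061 km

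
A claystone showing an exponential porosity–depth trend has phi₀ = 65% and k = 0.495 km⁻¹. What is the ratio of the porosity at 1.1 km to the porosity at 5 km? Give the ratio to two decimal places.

phi(z₁)/phi(z₂) = e^(−k·z₁)/e^(−k·z₂) = e^{k(z₂−z₁)}
= exp(0.495 × 3.9) = exp(1.93) = 6.8930

6.89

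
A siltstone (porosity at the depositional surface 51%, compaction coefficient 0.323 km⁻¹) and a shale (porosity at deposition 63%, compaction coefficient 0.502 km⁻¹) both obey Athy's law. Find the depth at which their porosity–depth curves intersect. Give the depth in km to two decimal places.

Set n₀ₐ e^(−kₐZ) = n₀ᵦ e^(−kᵦZ) ⇒ ln(n₀ₐ/n₀ᵦ) = (kₐ − kᵦ)·Z
Z = ln(0.51/0.63) / (0.323 − 0.502) = -0.2113 / -0.179 = 1.180 km

1.18 km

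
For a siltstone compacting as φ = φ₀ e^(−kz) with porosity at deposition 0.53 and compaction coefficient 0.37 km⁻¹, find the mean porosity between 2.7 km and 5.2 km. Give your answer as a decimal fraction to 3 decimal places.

⟨φ⟩ = (1/(z₂−z₁)) ∫ φ₀ e^(−kz) dz = φ₀·(e^(−k·z₁) − e^(−k·z₂)) / (k·(z₂−z₁))
e^(−0.37×2.7) = 0.3682; e^(−0.37×5.2) = 0.1460
⟨φ⟩ = 0.53 × (0.3682 − 0.1460) / (0.37 × 2.5) = 0.53 × 0.2402 = 0.1273

0.127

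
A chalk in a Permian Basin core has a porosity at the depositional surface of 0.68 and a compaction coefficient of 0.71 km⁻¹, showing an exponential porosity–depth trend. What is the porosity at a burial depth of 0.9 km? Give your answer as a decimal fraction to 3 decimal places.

0.359

phi = phi₀·exp(−c·z) = 0.68 × exp(−0.71 × 0.9) = 0.68 × exp(−0.639)
  = 0.68 × 0.5278 = 0.3589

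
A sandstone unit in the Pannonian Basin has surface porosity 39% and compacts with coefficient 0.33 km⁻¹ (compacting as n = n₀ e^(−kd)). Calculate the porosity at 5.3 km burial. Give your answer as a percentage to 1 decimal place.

6.8%

n = n₀·exp(−k·d) = 0.39 × exp(−0.33 × 5.3) = 0.39 × exp(−1.749)
  = 0.39 × 0.1739 = 0.0678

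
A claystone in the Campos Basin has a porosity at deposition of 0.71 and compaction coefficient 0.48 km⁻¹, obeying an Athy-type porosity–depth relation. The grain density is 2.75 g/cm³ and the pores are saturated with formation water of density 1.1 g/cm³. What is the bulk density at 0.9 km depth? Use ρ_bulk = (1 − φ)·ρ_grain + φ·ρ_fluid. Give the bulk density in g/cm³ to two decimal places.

Porosity at depth: φ = 0.71·exp(−0.48×0.9) = 0.71×0.6492 = 0.4609
Bulk density: ρ_b = (1−φ)ρ_g + φ·ρ_f = 0.5391×2.75 + 0.4609×1.1
       = 1.482 + 0.507 = 1.989 g/cm³

1.99 g/cm³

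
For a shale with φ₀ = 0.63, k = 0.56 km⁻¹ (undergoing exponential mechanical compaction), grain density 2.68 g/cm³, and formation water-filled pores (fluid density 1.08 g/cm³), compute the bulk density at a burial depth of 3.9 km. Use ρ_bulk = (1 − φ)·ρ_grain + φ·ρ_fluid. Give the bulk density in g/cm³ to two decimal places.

Porosity at depth: φ = 0.63·exp(−0.56×3.9) = 0.63×0.1126 = 0.0709
Bulk density: ρ_b = (1−φ)ρ_g + φ·ρ_f = 0.9291×2.68 + 0.0709×1.08
       = 2.490 + 0.077 = 2.567 g/cm³

2.57 g/cm³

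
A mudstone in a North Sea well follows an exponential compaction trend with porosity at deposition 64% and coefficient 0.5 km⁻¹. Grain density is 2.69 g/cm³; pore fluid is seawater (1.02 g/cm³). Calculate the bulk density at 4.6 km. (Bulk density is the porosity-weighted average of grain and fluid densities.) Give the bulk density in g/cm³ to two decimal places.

2.58 g/cm³

Porosity at depth: phi = 0.64·exp(−0.5×4.6) = 0.64×0.1003 = 0.0642
Bulk density: ρ_b = (1−phi)ρ_g + phi·ρ_f = 0.9358×2.69 + 0.0642×1.02
       = 2.517 + 0.065 = 2.583 g/cm³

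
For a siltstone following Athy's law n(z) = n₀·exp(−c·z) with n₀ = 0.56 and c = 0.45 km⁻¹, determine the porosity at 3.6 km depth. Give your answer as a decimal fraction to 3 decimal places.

0.111

n = n₀·exp(−c·z) = 0.56 × exp(−0.45 × 3.6) = 0.56 × exp(−1.62)
  = 0.56 × 0.1979 = 0.1108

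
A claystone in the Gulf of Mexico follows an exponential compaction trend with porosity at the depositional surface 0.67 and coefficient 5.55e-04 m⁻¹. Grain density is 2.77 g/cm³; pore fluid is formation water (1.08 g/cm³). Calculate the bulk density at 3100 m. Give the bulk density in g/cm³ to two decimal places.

Working in km (1 km = 1000 m; k in km⁻¹ = k in m⁻¹ × 1000):
Porosity at depth: φ = 0.67·exp(−0.555×3.1) = 0.67×0.1790 = 0.1199
Bulk density: ρ_b = (1−φ)ρ_g + φ·ρ_f = 0.8801×2.77 + 0.1199×1.08
       = 2.438 + 0.130 = 2.567 g/cm³

2.57 g/cm³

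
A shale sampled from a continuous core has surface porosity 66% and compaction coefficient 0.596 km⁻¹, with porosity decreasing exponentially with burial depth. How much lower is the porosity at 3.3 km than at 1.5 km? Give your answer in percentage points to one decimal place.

17.8 percentage points

φ(1.5) = 0.66·e^(−0.596×1.5) = 0.2700
φ(3.3) = 0.66·e^(−0.596×3.3) = 0.0923
Δφ = 0.2700 − 0.0923 = 0.1776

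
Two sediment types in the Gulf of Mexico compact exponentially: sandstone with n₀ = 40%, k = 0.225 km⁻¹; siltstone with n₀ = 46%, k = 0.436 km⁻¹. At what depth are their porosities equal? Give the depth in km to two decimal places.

0.66 km

Set n₀ₐ e^(−kₐZ) = n₀ᵦ e^(−kᵦZ) ⇒ ln(n₀ₐ/n₀ᵦ) = (kₐ − kᵦ)·Z
Z = ln(0.4/0.46) / (0.225 − 0.436) = -0.1398 / -0.211 = 0.662 km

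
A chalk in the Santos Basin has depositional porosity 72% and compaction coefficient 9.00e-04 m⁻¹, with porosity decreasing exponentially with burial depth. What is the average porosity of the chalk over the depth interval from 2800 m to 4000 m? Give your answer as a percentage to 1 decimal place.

3.5%

Working in km (1 km = 1000 m; c in km⁻¹ = c in m⁻¹ × 1000):
⟨φ⟩ = (1/(z₂−z₁)) ∫ φ₀ e^(−cz) dz = φ₀·(e^(−c·z₁) − e^(−c·z₂)) / (c·(z₂−z₁))
e^(−0.9×2.8) = 0.0805; e^(−0.9×4) = 0.0273
⟨φ⟩ = 0.72 × (0.0805 − 0.0273) / (0.9 × 1.2) = 0.72 × 0.0492 = 0.0354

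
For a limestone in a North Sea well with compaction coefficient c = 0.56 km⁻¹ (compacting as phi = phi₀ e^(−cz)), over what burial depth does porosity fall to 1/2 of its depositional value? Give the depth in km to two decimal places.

1.24 km

phi/phi₀ = 1/2 ⇒ exp(−c·z) = 1/2 ⇒ z = ln(2) / c
z = 0.6931 / 0.56 = 1.238 km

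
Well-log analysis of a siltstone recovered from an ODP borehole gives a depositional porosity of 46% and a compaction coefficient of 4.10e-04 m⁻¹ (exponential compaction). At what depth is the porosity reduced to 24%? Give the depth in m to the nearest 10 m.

1590 m

Working in km (1 km = 1000 m; c in km⁻¹ = c in m⁻¹ × 1000):
Invert Athy's law: z = ln(n₀/n) / c
z = ln(0.46/0.24) / 0.41 = ln(1.917) / 0.41 = 0.6506 / 0.41 = 1.587 km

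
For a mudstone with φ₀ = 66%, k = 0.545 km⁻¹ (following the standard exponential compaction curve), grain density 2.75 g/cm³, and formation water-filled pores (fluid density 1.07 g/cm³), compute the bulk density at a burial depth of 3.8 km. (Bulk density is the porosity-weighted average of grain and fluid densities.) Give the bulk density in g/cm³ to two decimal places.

Porosity at depth: φ = 0.66·exp(−0.545×3.8) = 0.66×0.1261 = 0.0832
Bulk density: ρ_b = (1−φ)ρ_g + φ·ρ_f = 0.9168×2.75 + 0.0832×1.07
       = 2.521 + 0.089 = 2.610 g/cm³

2.61 g/cm³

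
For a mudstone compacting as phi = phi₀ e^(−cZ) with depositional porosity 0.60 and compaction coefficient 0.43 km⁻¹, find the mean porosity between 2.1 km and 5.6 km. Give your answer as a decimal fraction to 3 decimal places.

⟨phi⟩ = (1/(Z₂−Z₁)) ∫ phi₀ e^(−cZ) dZ = phi₀·(e^(−c·Z₁) − e^(−c·Z₂)) / (c·(Z₂−Z₁))
e^(−0.43×2.1) = 0.4054; e^(−0.43×5.6) = 0.0900
⟨phi⟩ = 0.6 × (0.4054 − 0.0900) / (0.43 × 3.5) = 0.6 × 0.2095 = 0.1257

0.126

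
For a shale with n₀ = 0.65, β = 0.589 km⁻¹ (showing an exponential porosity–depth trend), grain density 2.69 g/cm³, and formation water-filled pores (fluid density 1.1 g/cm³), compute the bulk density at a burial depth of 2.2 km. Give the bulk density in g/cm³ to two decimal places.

Porosity at depth: n = 0.65·exp(−0.589×2.2) = 0.65×0.2737 = 0.1779
Bulk density: ρ_b = (1−n)ρ_g + n·ρ_f = 0.8221×2.69 + 0.1779×1.1
       = 2.211 + 0.196 = 2.407 g/cm³

2.41 g/cm³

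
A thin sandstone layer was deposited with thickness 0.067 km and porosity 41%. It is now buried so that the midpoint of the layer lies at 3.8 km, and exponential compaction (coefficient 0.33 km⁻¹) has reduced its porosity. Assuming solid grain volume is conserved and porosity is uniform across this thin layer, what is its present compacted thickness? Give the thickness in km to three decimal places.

0.045 km

Porosity at 3.8 km: phi = 0.41·exp(−0.33×3.8) = 0.1170
Solid-volume conservation: h(1−phi) = h₀(1−phi₀) ⇒ h = h₀·(1−phi₀)/(1−phi)
h = 0.067 × (1 − 0.41)/(1 − 0.1170) = 0.067 × 0.6682 = 0.0448 km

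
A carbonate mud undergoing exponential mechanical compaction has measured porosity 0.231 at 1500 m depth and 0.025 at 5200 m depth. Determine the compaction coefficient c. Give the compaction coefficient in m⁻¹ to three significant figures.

0.000601 m⁻¹

Working in km (1 km = 1000 m; c in km⁻¹ = c in m⁻¹ × 1000):
Athy: n(Z) = n₀ e^(−cZ) ⇒ n₁/n₂ = e^{c(Z₂−Z₁)} ⇒ c = ln(n₁/n₂)/(Z₂−Z₁)
c = ln(0.231/0.025) / (5.2 − 1.5) = ln(9.24) / 3.7 = 2.2235 / 3.7 = 0.601 km⁻¹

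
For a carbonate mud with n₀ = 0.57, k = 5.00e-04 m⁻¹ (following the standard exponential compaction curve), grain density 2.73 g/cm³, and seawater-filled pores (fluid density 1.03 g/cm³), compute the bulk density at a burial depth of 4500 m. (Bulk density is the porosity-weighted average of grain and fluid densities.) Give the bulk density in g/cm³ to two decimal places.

Working in km (1 km = 1000 m; k in km⁻¹ = k in m⁻¹ × 1000):
Porosity at depth: n = 0.57·exp(−0.5×4.5) = 0.57×0.1054 = 0.0601
Bulk density: ρ_b = (1−n)ρ_g + n·ρ_f = 0.9399×2.73 + 0.0601×1.03
       = 2.566 + 0.062 = 2.628 g/cm³

2.63 g/cm³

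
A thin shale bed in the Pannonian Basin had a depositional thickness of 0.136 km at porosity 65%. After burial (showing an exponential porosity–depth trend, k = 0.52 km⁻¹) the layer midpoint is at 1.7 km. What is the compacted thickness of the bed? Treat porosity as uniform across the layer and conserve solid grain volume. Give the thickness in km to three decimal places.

Porosity at 1.7 km: n = 0.65·exp(−0.52×1.7) = 0.2685
Solid-volume conservation: h(1−n) = h₀(1−n₀) ⇒ h = h₀·(1−n₀)/(1−n)
h = 0.136 × (1 − 0.65)/(1 − 0.2685) = 0.136 × 0.4785 = 0.0651 km

0.065 km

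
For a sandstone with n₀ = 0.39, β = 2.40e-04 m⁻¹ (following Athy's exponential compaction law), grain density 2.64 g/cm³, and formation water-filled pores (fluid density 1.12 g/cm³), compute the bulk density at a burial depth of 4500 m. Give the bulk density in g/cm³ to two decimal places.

Working in km (1 km = 1000 m; β in km⁻¹ = β in m⁻¹ × 1000):
Porosity at depth: n = 0.39·exp(−0.24×4.5) = 0.39×0.3396 = 0.1324
Bulk density: ρ_b = (1−n)ρ_g + n·ρ_f = 0.8676×2.64 + 0.1324×1.12
       = 2.290 + 0.148 = 2.439 g/cm³

2.44 g/cm³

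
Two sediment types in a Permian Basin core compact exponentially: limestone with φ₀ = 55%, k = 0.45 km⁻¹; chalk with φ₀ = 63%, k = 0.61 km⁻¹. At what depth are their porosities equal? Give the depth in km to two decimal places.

0.85 km

Set φ₀ₐ e^(−kₐZ) = φ₀ᵦ e^(−kᵦZ) ⇒ ln(φ₀ₐ/φ₀ᵦ) = (kₐ − kᵦ)·Z
Z = ln(0.55/0.63) / (0.45 − 0.61) = -0.1358 / -0.16 = 0.849 km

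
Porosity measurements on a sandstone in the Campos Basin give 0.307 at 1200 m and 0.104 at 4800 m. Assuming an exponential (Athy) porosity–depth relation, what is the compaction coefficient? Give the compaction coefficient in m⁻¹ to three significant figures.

Working in km (1 km = 1000 m; c in km⁻¹ = c in m⁻¹ × 1000):
Athy: n(Z) = n₀ e^(−cZ) ⇒ n₁/n₂ = e^{c(Z₂−Z₁)} ⇒ c = ln(n₁/n₂)/(Z₂−Z₁)
c = ln(0.307/0.104) / (4.8 − 1.2) = ln(2.952) / 3.6 = 1.0825 / 3.6 = 0.3007 km⁻¹

0.000301 m⁻¹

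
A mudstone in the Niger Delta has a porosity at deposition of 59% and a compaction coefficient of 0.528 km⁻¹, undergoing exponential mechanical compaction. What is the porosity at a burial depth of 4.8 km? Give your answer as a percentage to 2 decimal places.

4.68%

n = n₀·exp(−k·Z) = 0.59 × exp(−0.528 × 4.8) = 0.59 × exp(−2.534)
  = 0.59 × 0.0793 = 0.0468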